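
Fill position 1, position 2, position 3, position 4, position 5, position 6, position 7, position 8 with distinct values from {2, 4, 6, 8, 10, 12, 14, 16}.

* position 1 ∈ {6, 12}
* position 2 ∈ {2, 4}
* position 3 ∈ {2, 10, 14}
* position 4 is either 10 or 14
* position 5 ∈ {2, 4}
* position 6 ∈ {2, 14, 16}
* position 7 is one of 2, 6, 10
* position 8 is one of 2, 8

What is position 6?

16

Among the 8 variables, 8 fits only position 8 (and all 8 values in {2, 4, 6, 8, 10, 12, 14, 16} must be used), so position 8 = 8.
Among the 7 still-open variables, 12 fits only position 1 (and all 7 values in {2, 4, 6, 10, 12, 14, 16} must be used), so position 1 = 12.
The 6 still-open variables draw from only 6 values {2, 4, 6, 10, 14, 16}, so each is used; only position 7 can be 6, hence position 7 = 6.
The 5 still-open variables draw from only 5 values {2, 4, 10, 14, 16}, so each is used; only position 6 can be 16, hence position 6 = 16.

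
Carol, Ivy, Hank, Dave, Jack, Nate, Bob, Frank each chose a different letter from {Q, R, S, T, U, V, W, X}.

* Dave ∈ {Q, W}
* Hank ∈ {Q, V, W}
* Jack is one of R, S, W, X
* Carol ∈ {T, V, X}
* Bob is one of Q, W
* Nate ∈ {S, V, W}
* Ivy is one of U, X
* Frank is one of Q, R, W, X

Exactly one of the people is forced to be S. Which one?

Nate

The 8 variables together cover exactly {Q, R, S, T, U, V, W, X} — 8 values for 8 variables — and T appears only in Carol's list, so Carol = T.
Among the 7 still-open variables, U fits only Ivy (and all 7 values in {Q, R, S, U, V, W, X} must be used), so Ivy = U.
The 2 variables Dave and Bob are confined to {Q, W}, which locks those values in; drop them from Hank, Jack, Nate, Frank.
Hank must be V (only option left). Eliminate V elsewhere: Nate.
So S goes to Nate.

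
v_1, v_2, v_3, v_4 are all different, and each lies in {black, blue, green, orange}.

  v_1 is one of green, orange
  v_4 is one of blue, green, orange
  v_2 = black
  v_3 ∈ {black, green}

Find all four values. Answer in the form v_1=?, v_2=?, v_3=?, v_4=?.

v_1=orange, v_2=black, v_3=green, v_4=blue

v_2's domain is down to {black}, so v_2 = black. Strike black from v_3.
v_3 must be green (only option left). So v_1, v_4 can't be green.
v_1 must be orange (only option left). Eliminate orange elsewhere: v_4.
v_4 must be blue (only option left).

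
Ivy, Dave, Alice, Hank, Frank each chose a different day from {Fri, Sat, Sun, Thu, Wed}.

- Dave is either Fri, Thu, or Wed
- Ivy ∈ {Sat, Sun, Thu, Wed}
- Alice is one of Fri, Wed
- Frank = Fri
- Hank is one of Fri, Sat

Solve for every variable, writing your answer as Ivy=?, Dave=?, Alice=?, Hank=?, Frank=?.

Ivy=Sun, Dave=Thu, Alice=Wed, Hank=Sat, Frank=Fri

Frank has just one choice, so Frank = Fri. Remove Fri from Dave, Alice, Hank.
Alice's domain is down to {Wed}, so Alice = Wed. Remove Wed from Ivy, Dave.
Hank's domain is down to {Sat}, so Hank = Sat. Remove Sat from Ivy.
That leaves Dave = Thu. Eliminate Thu elsewhere: Ivy.
Ivy must be Sun (only option left).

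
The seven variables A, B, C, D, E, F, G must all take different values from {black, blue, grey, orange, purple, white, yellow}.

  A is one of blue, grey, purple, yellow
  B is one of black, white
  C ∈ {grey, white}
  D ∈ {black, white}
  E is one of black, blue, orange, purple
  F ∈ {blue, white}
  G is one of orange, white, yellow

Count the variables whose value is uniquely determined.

2

B and D share exactly the 2 values {black, white}; by pigeonhole those values go to them, so strike black, white from C, E, F, G.
C must be grey (only option left). Eliminate grey elsewhere: A.
F's domain is down to {blue}, so F = blue. Strike blue from A, E.
Determined: C=grey, F=blue. The other variables each still have more than one consistent value. That makes 2.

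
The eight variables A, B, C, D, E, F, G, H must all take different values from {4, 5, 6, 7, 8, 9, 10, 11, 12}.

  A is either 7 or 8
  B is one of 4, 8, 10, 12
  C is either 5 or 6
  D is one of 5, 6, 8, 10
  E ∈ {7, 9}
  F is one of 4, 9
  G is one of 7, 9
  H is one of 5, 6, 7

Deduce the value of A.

8

Among the 8 variables, 12 fits only B (and all 8 values in {4, 5, 6, 7, 8, 9, 10, 12} must be used), so B = 12.
Among the 7 still-open variables, 4 fits only F (and all 7 values in {4, 5, 6, 7, 8, 9, 10} must be used), so F = 4.
Among the 6 still-open variables, 10 fits only D (and all 6 values in {5, 6, 7, 8, 9, 10} must be used), so D = 10.
The 5 still-open variables draw from only 5 values {5, 6, 7, 8, 9}, so each is used; only A can be 8, hence A = 8.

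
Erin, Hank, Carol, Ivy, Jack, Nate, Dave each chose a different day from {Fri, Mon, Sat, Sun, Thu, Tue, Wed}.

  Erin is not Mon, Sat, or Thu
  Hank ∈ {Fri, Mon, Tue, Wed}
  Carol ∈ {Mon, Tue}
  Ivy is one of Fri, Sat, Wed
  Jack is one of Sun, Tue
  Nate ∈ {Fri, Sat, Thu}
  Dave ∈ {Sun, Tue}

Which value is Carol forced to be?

The 7 variables draw from only 7 values {Fri, Mon, Sat, Sun, Thu, Tue, Wed}, so each is used; only Nate can be Thu, hence Nate = Thu.
Among the 6 still-open variables, Sat fits only Ivy (and all 6 values in {Fri, Mon, Sat, Sun, Tue, Wed} must be used), so Ivy = Sat.
The 2 variables Jack and Dave are confined to {Sun, Tue}, which locks those values in; drop them from Erin, Hank, Carol.
So Carol = Mon.

Mon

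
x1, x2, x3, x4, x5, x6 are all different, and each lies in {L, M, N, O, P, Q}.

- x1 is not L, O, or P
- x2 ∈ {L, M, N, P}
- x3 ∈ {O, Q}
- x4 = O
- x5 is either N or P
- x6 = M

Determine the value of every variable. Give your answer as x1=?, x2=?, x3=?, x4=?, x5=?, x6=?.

x1=N, x2=L, x3=Q, x4=O, x5=P, x6=M

x4's domain is down to {O}, so x4 = O. Remove O from x3.
x6 has just one choice, so x6 = M. Remove M from x1, x2.
x3 must be Q (only option left). Eliminate Q elsewhere: x1.
That leaves x1 = N. So x2, x5 can't be N.
That leaves x5 = P. Remove P from x2.
x2 must be L (only option left).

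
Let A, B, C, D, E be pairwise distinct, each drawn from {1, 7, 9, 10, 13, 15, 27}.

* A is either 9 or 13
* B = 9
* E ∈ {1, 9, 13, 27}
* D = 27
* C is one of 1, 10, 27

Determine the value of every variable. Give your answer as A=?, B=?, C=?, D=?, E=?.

B has just one choice, so B = 9. So A, E can't be 9.
That leaves D = 27. Strike 27 from C, E.
A's domain is down to {13}, so A = 13. Remove 13 from E.
E's domain is down to {1}, so E = 1. Remove 1 from C.
C has just one choice, so C = 10.

A=13, B=9, C=10, D=27, E=1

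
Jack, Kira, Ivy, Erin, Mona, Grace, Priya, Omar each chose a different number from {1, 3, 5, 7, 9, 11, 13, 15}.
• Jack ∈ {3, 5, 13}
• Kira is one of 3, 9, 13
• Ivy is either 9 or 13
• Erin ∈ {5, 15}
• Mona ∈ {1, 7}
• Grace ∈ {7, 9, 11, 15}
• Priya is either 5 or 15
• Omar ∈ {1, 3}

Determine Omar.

1

The 8 variables draw from only 8 values {1, 3, 5, 7, 9, 11, 13, 15}, so each is used; only Grace can be 11, hence Grace = 11.
The 7 still-open variables draw from only 7 values {1, 3, 5, 7, 9, 13, 15}, so each is used; only Mona can be 7, hence Mona = 7.
The 6 still-open variables together cover exactly {1, 3, 5, 9, 13, 15} — 6 values for 6 variables — and 1 appears only in Omar's list, so Omar = 1.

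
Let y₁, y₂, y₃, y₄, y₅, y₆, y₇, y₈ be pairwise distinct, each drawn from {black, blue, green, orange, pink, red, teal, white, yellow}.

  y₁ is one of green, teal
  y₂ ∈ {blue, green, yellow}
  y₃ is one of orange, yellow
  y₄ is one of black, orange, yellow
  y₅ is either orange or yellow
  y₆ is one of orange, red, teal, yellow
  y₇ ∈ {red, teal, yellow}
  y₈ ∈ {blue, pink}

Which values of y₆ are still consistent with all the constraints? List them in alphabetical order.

red, teal

The 8 variables together cover exactly {black, blue, green, orange, pink, red, teal, yellow} — 8 values for 8 variables — and black appears only in y₄'s list, so y₄ = black.
The 7 still-open variables together cover exactly {blue, green, orange, pink, red, teal, yellow} — 7 values for 7 variables — and pink appears only in y₈'s list, so y₈ = pink.
The 6 still-open variables draw from only 6 values {blue, green, orange, red, teal, yellow}, so each is used; only y₂ can be blue, hence y₂ = blue.
The 5 still-open variables draw from only 5 values {green, orange, red, teal, yellow}, so each is used; only y₁ can be green, hence y₁ = green.
y₃ and y₅ between them cover only {orange, yellow} — a naked pair. Remove those values from y₆, y₇.
No further eliminations apply; y₆ can still be any of red, teal.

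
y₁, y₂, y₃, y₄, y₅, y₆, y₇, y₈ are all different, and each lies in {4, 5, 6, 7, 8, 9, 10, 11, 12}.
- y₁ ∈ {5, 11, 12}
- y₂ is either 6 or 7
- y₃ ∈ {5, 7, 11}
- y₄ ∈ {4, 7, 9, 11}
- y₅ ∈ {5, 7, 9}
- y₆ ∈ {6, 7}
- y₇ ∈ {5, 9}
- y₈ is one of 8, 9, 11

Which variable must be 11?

The 8 variables together cover exactly {4, 5, 6, 7, 8, 9, 11, 12} — 8 values for 8 variables — and 4 appears only in y₄'s list, so y₄ = 4.
The 7 still-open variables together cover exactly {5, 6, 7, 8, 9, 11, 12} — 7 values for 7 variables — and 8 appears only in y₈'s list, so y₈ = 8.
Among the 6 still-open variables, 12 fits only y₁ (and all 6 values in {5, 6, 7, 9, 11, 12} must be used), so y₁ = 12.
The 5 still-open variables together cover exactly {5, 6, 7, 9, 11} — 5 values for 5 variables — and 11 appears only in y₃'s list, so y₃ = 11.

y₃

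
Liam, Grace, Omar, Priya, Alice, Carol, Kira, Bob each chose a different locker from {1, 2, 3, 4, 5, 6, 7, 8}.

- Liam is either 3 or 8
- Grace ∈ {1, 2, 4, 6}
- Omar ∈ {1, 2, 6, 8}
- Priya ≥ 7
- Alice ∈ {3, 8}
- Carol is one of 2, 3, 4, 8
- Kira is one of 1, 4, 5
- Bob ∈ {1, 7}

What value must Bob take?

The 8 variables draw from only 8 values {1, 2, 3, 4, 5, 6, 7, 8}, so each is used; only Kira can be 5, hence Kira = 5.
Liam and Alice share exactly the 2 values {3, 8}; by pigeonhole those values go to them, so strike 3, 8 from Omar, Priya, Carol.
Priya's domain is down to {7}, so Priya = 7. So Bob can't be 7.
So Bob = 1.

1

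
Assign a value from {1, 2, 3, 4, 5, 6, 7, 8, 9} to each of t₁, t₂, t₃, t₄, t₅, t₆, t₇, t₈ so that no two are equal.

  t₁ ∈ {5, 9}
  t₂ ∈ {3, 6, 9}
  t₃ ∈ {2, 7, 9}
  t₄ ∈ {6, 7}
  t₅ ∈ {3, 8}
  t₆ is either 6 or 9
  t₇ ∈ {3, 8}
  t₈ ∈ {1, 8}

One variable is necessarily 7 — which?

The 8 variables together cover exactly {1, 2, 3, 5, 6, 7, 8, 9} — 8 values for 8 variables — and 1 appears only in t₈'s list, so t₈ = 1.
The 7 still-open variables together cover exactly {2, 3, 5, 6, 7, 8, 9} — 7 values for 7 variables — and 2 appears only in t₃'s list, so t₃ = 2.
Among the 6 still-open variables, 5 fits only t₁ (and all 6 values in {3, 5, 6, 7, 8, 9} must be used), so t₁ = 5.
Among the 5 still-open variables, 7 fits only t₄ (and all 5 values in {3, 6, 7, 8, 9} must be used), so t₄ = 7.

t₄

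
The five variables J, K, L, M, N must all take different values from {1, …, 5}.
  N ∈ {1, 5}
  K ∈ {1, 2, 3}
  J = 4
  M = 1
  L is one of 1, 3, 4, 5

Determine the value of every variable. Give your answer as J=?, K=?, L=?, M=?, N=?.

J must be 4 (only option left). Remove 4 from L.
That leaves M = 1. So K, L, N can't be 1.
N must be 5 (only option left). Remove 5 from L.
L has just one choice, so L = 3. Remove 3 from K.
K has just one choice, so K = 2.

J=4, K=2, L=3, M=1, N=5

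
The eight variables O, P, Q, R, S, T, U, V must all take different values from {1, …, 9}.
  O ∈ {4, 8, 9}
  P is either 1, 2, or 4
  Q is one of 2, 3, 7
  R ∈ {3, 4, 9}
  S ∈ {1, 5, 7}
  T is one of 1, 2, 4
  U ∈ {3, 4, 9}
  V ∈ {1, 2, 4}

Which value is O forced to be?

The 8 variables together cover exactly {1, 2, 3, 4, 5, 7, 8, 9} — 8 values for 8 variables — and 5 appears only in S's list, so S = 5.
The 7 still-open variables together cover exactly {1, 2, 3, 4, 7, 8, 9} — 7 values for 7 variables — and 7 appears only in Q's list, so Q = 7.
Among the 6 still-open variables, 8 fits only O (and all 6 values in {1, 2, 3, 4, 8, 9} must be used), so O = 8.

8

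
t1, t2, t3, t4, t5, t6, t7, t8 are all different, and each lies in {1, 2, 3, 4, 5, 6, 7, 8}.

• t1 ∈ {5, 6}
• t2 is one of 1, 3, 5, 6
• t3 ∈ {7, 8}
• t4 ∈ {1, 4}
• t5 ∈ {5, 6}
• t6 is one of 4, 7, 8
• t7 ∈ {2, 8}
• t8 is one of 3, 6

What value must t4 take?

The 8 variables draw from only 8 values {1, 2, 3, 4, 5, 6, 7, 8}, so each is used; only t7 can be 2, hence t7 = 2.
t1 and t5 between them cover only {5, 6} — a naked pair. Remove those values from t2, t8.
That leaves t8 = 3. Strike 3 from t2.
t2's domain is down to {1}, so t2 = 1. Remove 1 from t4.
So t4 = 4.

4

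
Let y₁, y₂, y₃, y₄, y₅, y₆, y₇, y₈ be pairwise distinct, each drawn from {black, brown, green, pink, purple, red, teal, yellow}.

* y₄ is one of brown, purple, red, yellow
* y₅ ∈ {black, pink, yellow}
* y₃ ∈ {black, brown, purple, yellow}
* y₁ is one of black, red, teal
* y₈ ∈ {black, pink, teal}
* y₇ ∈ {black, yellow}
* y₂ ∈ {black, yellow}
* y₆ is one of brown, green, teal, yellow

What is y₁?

The 8 variables together cover exactly {black, brown, green, pink, purple, red, teal, yellow} — 8 values for 8 variables — and green appears only in y₆'s list, so y₆ = green.
y₂ and y₇ share exactly the 2 values {black, yellow}; by pigeonhole those values go to them, so strike black, yellow from y₁, y₃, y₄, y₅, y₈.
y₅'s domain is down to {pink}, so y₅ = pink. Strike pink from y₈.
y₈'s domain is down to {teal}, so y₈ = teal. Strike teal from y₁.
So y₁ = red.

red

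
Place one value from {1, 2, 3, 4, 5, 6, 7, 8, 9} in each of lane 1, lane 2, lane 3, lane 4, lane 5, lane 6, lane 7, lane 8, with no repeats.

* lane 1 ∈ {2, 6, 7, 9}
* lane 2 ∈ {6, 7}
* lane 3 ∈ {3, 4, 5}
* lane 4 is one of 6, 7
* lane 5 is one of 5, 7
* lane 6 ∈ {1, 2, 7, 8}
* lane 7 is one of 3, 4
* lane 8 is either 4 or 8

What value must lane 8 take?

lane 2 and lane 4 share exactly the 2 values {6, 7}; by pigeonhole those values go to them, so strike 6, 7 from lane 1, lane 5, lane 6.
lane 5's domain is down to {5}, so lane 5 = 5. Eliminate 5 elsewhere: lane 3.
The 2 variables lane 3 and lane 7 are confined to {3, 4}, which locks those values in; drop them from lane 8.
So lane 8 = 8.

8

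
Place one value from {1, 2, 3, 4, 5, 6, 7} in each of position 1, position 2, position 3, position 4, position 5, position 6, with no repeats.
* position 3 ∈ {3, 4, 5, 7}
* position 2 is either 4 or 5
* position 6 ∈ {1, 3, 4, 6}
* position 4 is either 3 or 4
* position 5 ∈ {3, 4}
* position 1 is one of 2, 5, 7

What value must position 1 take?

position 4 and position 5 share exactly the 2 values {3, 4}; by pigeonhole those values go to them, so strike 3, 4 from position 2, position 3, position 6.
position 2 has just one choice, so position 2 = 5. Strike 5 from position 1, position 3.
That leaves position 3 = 7. Eliminate 7 elsewhere: position 1.
So position 1 = 2.

2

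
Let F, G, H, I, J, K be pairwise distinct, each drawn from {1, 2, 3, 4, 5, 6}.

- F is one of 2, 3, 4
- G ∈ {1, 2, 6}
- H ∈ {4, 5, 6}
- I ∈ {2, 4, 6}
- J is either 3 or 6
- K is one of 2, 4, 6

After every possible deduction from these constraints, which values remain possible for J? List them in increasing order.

3, 6

The 6 variables together cover exactly {1, 2, 3, 4, 5, 6} — 6 values for 6 variables — and 1 appears only in G's list, so G = 1.
The 5 still-open variables draw from only 5 values {2, 3, 4, 5, 6}, so each is used; only H can be 5, hence H = 5.
No further eliminations apply; J can still be any of 3, 6.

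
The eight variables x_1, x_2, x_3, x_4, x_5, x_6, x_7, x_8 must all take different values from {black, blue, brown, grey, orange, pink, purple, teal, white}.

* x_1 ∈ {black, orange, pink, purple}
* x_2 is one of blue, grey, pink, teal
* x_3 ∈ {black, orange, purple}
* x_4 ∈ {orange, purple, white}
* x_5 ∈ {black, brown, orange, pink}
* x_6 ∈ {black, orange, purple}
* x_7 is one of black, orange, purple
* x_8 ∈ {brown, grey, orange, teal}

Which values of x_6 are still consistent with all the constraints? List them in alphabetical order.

The 3 variables x_3, x_6, x_7 are confined to {black, orange, purple}, which locks those values in; drop them from x_1, x_4, x_5, x_8.
x_1 has just one choice, so x_1 = pink. Eliminate pink elsewhere: x_2, x_5.
x_4 has just one choice, so x_4 = white.
x_5 has just one choice, so x_5 = brown. Remove brown from x_8.
No further eliminations apply; x_6 can still be any of black, orange, purple.

black, orange, purple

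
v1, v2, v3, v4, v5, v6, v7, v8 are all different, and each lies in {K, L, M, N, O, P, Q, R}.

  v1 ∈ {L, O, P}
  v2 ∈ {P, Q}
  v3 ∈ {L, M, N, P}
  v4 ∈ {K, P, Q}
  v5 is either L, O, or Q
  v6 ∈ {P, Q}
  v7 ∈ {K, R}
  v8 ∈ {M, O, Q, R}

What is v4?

K

The 8 variables draw from only 8 values {K, L, M, N, O, P, Q, R}, so each is used; only v3 can be N, hence v3 = N.
The 7 still-open variables together cover exactly {K, L, M, O, P, Q, R} — 7 values for 7 variables — and M appears only in v8's list, so v8 = M.
The 6 still-open variables together cover exactly {K, L, O, P, Q, R} — 6 values for 6 variables — and R appears only in v7's list, so v7 = R.
The 5 still-open variables together cover exactly {K, L, O, P, Q} — 5 values for 5 variables — and K appears only in v4's list, so v4 = K.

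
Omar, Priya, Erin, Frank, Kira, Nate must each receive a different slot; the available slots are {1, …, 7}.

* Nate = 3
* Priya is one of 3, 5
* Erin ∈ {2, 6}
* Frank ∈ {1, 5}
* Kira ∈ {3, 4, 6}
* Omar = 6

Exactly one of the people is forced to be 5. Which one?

Omar must be 6 (only option left). Eliminate 6 elsewhere: Erin, Kira.
That leaves Erin = 2.
That leaves Nate = 3. Strike 3 from Priya, Kira.
So 5 goes to Priya.

Priya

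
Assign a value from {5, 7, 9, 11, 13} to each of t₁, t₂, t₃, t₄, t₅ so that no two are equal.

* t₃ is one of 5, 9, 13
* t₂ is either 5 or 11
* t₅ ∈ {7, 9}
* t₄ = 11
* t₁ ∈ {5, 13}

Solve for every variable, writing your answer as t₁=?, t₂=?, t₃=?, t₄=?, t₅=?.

t₁=13, t₂=5, t₃=9, t₄=11, t₅=7

t₄ must be 11 (only option left). So t₂ can't be 11.
t₂'s domain is down to {5}, so t₂ = 5. So t₁, t₃ can't be 5.
t₁'s domain is down to {13}, so t₁ = 13. So t₃ can't be 13.
t₃'s domain is down to {9}, so t₃ = 9. Strike 9 from t₅.
That leaves t₅ = 7.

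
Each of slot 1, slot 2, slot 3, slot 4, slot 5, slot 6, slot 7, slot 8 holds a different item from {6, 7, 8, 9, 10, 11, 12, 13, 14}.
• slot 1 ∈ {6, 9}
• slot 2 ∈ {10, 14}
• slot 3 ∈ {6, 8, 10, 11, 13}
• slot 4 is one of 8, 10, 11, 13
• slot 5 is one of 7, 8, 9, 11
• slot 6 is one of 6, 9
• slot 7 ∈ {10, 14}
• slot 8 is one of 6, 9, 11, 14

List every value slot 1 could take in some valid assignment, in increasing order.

The 8 variables draw from only 8 values {6, 7, 8, 9, 10, 11, 13, 14}, so each is used; only slot 5 can be 7, hence slot 5 = 7.
slot 1 and slot 6 share exactly the 2 values {6, 9}; by pigeonhole those values go to them, so strike 6, 9 from slot 3, slot 8.
slot 2 and slot 7 share exactly the 2 values {10, 14}; by pigeonhole those values go to them, so strike 10, 14 from slot 3, slot 4, slot 8.
That leaves slot 8 = 11. So slot 3, slot 4 can't be 11.
No further eliminations apply; slot 1 can still be any of 6, 9.

6, 9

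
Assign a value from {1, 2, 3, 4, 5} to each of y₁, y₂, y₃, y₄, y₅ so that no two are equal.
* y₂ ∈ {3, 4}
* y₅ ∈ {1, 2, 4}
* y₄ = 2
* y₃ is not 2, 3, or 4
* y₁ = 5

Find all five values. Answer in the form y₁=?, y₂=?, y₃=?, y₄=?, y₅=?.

y₁ must be 5 (only option left). Eliminate 5 elsewhere: y₃.
y₃ has just one choice, so y₃ = 1. Eliminate 1 elsewhere: y₅.
y₄ has just one choice, so y₄ = 2. Eliminate 2 elsewhere: y₅.
y₅ has just one choice, so y₅ = 4. Strike 4 from y₂.
y₂ must be 3 (only option left).

y₁=5, y₂=3, y₃=1, y₄=2, y₅=4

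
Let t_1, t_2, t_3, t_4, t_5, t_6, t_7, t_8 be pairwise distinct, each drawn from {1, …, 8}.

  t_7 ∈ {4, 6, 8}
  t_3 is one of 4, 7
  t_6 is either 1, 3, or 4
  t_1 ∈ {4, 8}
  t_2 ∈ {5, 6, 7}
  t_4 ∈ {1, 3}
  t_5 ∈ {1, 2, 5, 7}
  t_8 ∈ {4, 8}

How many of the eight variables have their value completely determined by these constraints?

The 8 variables draw from only 8 values {1, 2, 3, 4, 5, 6, 7, 8}, so each is used; only t_5 can be 2, hence t_5 = 2.
The 7 still-open variables draw from only 7 values {1, 3, 4, 5, 6, 7, 8}, so each is used; only t_2 can be 5, hence t_2 = 5.
Among the 6 still-open variables, 6 fits only t_7 (and all 6 values in {1, 3, 4, 6, 7, 8} must be used), so t_7 = 6.
The 5 still-open variables together cover exactly {1, 3, 4, 7, 8} — 5 values for 5 variables — and 7 appears only in t_3's list, so t_3 = 7.
The 2 variables t_1 and t_8 are confined to {4, 8}, which locks those values in; drop them from t_6.
Determined: t_2=5, t_3=7, t_5=2, t_7=6. The other variables each still have more than one consistent value. That makes 4.

4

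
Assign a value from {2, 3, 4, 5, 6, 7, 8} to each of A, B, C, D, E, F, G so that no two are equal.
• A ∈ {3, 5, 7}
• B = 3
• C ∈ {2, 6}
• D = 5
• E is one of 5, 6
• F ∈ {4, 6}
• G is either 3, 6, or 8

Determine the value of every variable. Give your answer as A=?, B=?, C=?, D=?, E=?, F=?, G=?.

B must be 3 (only option left). Strike 3 from A, G.
That leaves D = 5. Remove 5 from A, E.
That leaves E = 6. Strike 6 from C, F, G.
F's domain is down to {4}, so F = 4.
G has just one choice, so G = 8.
A has just one choice, so A = 7.
That leaves C = 2.

A=7, B=3, C=2, D=5, E=6, F=4, G=8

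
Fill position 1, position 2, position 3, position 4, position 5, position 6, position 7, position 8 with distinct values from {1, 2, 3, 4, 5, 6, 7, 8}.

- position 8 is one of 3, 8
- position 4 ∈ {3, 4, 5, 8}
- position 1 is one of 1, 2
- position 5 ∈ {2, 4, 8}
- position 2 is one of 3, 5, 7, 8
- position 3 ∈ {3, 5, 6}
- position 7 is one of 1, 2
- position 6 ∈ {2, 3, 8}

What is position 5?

The 8 variables together cover exactly {1, 2, 3, 4, 5, 6, 7, 8} — 8 values for 8 variables — and 6 appears only in position 3's list, so position 3 = 6.
The 7 still-open variables draw from only 7 values {1, 2, 3, 4, 5, 7, 8}, so each is used; only position 2 can be 7, hence position 2 = 7.
The 6 still-open variables draw from only 6 values {1, 2, 3, 4, 5, 8}, so each is used; only position 4 can be 5, hence position 4 = 5.
Among the 5 still-open variables, 4 fits only position 5 (and all 5 values in {1, 2, 3, 4, 8} must be used), so position 5 = 4.

4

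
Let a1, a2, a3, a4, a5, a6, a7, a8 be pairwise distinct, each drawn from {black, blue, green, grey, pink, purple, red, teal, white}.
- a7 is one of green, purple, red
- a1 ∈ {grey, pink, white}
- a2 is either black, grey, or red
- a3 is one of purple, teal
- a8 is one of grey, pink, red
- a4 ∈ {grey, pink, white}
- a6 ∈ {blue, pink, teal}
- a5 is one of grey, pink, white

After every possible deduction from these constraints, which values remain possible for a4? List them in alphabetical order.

a1, a4, a5 between them cover only {grey, pink, white} — a naked triple. Remove those values from a2, a6, a8.
a8 must be red (only option left). Eliminate red elsewhere: a2, a7.
a2 must be black (only option left).
No further eliminations apply; a4 can still be any of grey, pink, white.

grey, pink, white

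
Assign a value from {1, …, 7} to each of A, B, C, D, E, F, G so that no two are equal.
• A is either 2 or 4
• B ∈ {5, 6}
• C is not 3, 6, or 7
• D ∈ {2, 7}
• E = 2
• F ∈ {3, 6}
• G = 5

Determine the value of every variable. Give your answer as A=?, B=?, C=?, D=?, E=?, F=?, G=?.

A=4, B=6, C=1, D=7, E=2, F=3, G=5

E must be 2 (only option left). Remove 2 from A, C, D.
That leaves G = 5. So B, C can't be 5.
That leaves A = 4. Remove 4 from C.
That leaves B = 6. Strike 6 from F.
C's domain is down to {1}, so C = 1.
D must be 7 (only option left).
That leaves F = 3.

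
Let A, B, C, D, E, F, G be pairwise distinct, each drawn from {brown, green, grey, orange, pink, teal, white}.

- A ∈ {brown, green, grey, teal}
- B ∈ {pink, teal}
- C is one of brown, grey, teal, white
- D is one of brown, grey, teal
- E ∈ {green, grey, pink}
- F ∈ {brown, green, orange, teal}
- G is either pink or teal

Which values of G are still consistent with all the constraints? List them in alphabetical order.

pink, teal

Among the 7 variables, orange fits only F (and all 7 values in {brown, green, grey, orange, pink, teal, white} must be used), so F = orange.
The 6 still-open variables draw from only 6 values {brown, green, grey, pink, teal, white}, so each is used; only C can be white, hence C = white.
B and G share exactly the 2 values {pink, teal}; by pigeonhole those values go to them, so strike pink, teal from A, D, E.
No further eliminations apply; G can still be any of pink, teal.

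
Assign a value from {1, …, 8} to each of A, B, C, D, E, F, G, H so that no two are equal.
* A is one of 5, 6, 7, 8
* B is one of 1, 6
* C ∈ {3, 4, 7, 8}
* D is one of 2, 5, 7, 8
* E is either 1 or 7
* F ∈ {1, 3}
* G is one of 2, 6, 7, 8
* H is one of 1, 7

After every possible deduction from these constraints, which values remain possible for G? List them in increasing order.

The 8 variables together cover exactly {1, 2, 3, 4, 5, 6, 7, 8} — 8 values for 8 variables — and 4 appears only in C's list, so C = 4.
Among the 7 still-open variables, 3 fits only F (and all 7 values in {1, 2, 3, 5, 6, 7, 8} must be used), so F = 3.
E and H between them cover only {1, 7} — a naked pair. Remove those values from A, B, D, G.
That leaves B = 6. Eliminate 6 elsewhere: A, G.
No further eliminations apply; G can still be any of 2, 8.

2, 8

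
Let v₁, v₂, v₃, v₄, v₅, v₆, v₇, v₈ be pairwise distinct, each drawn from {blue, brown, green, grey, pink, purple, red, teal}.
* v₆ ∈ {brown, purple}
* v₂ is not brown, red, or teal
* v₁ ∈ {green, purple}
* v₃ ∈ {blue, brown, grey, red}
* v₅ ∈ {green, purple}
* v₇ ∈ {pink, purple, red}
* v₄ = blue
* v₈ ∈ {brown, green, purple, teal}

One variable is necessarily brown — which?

v₆

v₄ must be blue (only option left). Strike blue from v₂, v₃.
The 7 still-open variables draw from only 7 values {brown, green, grey, pink, purple, red, teal}, so each is used; only v₈ can be teal, hence v₈ = teal.
v₁ and v₅ share exactly the 2 values {green, purple}; by pigeonhole those values go to them, so strike green, purple from v₂, v₆, v₇.
So brown goes to v₆.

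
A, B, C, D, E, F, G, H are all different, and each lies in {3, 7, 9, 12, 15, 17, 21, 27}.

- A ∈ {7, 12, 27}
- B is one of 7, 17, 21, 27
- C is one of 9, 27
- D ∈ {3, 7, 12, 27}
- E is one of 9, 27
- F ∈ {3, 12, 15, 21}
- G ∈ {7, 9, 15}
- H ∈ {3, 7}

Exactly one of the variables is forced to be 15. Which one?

G

The 8 variables together cover exactly {3, 7, 9, 12, 15, 17, 21, 27} — 8 values for 8 variables — and 17 appears only in B's list, so B = 17.
The 7 still-open variables together cover exactly {3, 7, 9, 12, 15, 21, 27} — 7 values for 7 variables — and 21 appears only in F's list, so F = 21.
Among the 6 still-open variables, 15 fits only G (and all 6 values in {3, 7, 9, 12, 15, 27} must be used), so G = 15.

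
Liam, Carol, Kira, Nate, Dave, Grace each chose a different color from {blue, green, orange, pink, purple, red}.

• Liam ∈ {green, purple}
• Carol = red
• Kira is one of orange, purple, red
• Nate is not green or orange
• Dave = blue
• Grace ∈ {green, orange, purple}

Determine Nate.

Carol must be red (only option left). So Kira, Nate can't be red.
Dave's domain is down to {blue}, so Dave = blue. So Nate can't be blue.
The 4 still-open variables draw from only 4 values {green, orange, pink, purple}, so each is used; only Nate can be pink, hence Nate = pink.

pink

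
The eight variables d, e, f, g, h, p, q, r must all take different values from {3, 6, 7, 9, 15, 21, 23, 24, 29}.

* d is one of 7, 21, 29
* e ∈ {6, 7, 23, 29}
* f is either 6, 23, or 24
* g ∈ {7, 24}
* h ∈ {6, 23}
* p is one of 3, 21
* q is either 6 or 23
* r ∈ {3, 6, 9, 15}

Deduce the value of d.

h and q between them cover only {6, 23} — a naked pair. Remove those values from e, f, r.
That leaves f = 24. Remove 24 from g.
g's domain is down to {7}, so g = 7. Eliminate 7 elsewhere: d, e.
e's domain is down to {29}, so e = 29. Remove 29 from d.
So d = 21.

21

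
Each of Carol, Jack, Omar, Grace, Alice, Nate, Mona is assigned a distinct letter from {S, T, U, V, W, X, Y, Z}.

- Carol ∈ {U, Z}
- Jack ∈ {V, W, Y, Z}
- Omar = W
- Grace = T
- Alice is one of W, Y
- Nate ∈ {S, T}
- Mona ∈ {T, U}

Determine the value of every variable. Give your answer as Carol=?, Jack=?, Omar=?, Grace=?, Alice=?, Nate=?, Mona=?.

Carol=Z, Jack=V, Omar=W, Grace=T, Alice=Y, Nate=S, Mona=U

Omar's domain is down to {W}, so Omar = W. Eliminate W elsewhere: Jack, Alice.
Grace's domain is down to {T}, so Grace = T. Eliminate T elsewhere: Nate, Mona.
That leaves Alice = Y. So Jack can't be Y.
Nate has just one choice, so Nate = S.
Mona has just one choice, so Mona = U. Eliminate U elsewhere: Carol.
Carol must be Z (only option left). Remove Z from Jack.
Jack must be V (only option left).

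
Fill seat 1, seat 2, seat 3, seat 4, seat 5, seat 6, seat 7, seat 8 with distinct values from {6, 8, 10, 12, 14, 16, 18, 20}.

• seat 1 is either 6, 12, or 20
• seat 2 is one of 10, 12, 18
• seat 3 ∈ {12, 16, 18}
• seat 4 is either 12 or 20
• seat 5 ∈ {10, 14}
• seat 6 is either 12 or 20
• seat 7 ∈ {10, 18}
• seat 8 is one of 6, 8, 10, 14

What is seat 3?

Among the 8 variables, 8 fits only seat 8 (and all 8 values in {6, 8, 10, 12, 14, 16, 18, 20} must be used), so seat 8 = 8.
The 7 still-open variables draw from only 7 values {6, 10, 12, 14, 16, 18, 20}, so each is used; only seat 1 can be 6, hence seat 1 = 6.
The 6 still-open variables draw from only 6 values {10, 12, 14, 16, 18, 20}, so each is used; only seat 5 can be 14, hence seat 5 = 14.
The 5 still-open variables together cover exactly {10, 12, 16, 18, 20} — 5 values for 5 variables — and 16 appears only in seat 3's list, so seat 3 = 16.

16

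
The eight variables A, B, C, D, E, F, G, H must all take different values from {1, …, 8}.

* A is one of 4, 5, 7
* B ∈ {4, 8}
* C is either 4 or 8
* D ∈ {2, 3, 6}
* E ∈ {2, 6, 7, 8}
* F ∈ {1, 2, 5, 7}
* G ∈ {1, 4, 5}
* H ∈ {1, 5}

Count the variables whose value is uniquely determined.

4

The 8 variables together cover exactly {1, 2, 3, 4, 5, 6, 7, 8} — 8 values for 8 variables — and 3 appears only in D's list, so D = 3.
The 7 still-open variables together cover exactly {1, 2, 4, 5, 6, 7, 8} — 7 values for 7 variables — and 6 appears only in E's list, so E = 6.
The 6 still-open variables draw from only 6 values {1, 2, 4, 5, 7, 8}, so each is used; only F can be 2, hence F = 2.
The 5 still-open variables draw from only 5 values {1, 4, 5, 7, 8}, so each is used; only A can be 7, hence A = 7.
B and C share exactly the 2 values {4, 8}; by pigeonhole those values go to them, so strike 4, 8 from G.
Determined: A=7, D=3, E=6, F=2. The other variables each still have more than one consistent value. That makes 4.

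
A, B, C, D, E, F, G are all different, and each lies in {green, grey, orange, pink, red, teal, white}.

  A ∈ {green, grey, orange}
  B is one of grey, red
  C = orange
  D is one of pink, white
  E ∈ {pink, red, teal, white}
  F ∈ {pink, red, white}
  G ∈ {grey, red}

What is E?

teal

C must be orange (only option left). So A can't be orange.
The 6 still-open variables draw from only 6 values {green, grey, pink, red, teal, white}, so each is used; only A can be green, hence A = green.
The 5 still-open variables together cover exactly {grey, pink, red, teal, white} — 5 values for 5 variables — and teal appears only in E's list, so E = teal.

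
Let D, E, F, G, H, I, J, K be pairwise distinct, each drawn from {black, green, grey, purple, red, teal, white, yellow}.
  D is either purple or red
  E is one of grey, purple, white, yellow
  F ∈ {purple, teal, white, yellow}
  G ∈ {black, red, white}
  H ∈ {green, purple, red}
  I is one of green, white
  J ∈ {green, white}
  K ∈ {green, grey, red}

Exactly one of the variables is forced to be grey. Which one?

The 8 variables draw from only 8 values {black, green, grey, purple, red, teal, white, yellow}, so each is used; only G can be black, hence G = black.
Among the 7 still-open variables, teal fits only F (and all 7 values in {green, grey, purple, red, teal, white, yellow} must be used), so F = teal.
The 6 still-open variables together cover exactly {green, grey, purple, red, white, yellow} — 6 values for 6 variables — and yellow appears only in E's list, so E = yellow.
The 5 still-open variables together cover exactly {green, grey, purple, red, white} — 5 values for 5 variables — and grey appears only in K's list, so K = grey.

K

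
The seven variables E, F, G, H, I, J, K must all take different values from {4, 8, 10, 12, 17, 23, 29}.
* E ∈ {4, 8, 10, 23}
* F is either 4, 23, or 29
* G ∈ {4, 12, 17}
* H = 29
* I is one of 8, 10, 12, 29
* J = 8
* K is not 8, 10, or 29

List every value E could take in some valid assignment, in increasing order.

H must be 29 (only option left). So F, I can't be 29.
J's domain is down to {8}, so J = 8. So E, I can't be 8.
No further eliminations apply; E can still be any of 4, 10, 23.

4, 10, 23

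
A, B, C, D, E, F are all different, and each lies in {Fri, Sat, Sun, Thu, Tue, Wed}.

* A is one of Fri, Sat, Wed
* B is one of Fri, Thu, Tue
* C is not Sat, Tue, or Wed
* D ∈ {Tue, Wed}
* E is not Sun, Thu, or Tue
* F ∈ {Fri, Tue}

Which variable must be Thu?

B

The 6 variables together cover exactly {Fri, Sat, Sun, Thu, Tue, Wed} — 6 values for 6 variables — and Sun appears only in C's list, so C = Sun.
The 5 still-open variables draw from only 5 values {Fri, Sat, Thu, Tue, Wed}, so each is used; only B can be Thu, hence B = Thu.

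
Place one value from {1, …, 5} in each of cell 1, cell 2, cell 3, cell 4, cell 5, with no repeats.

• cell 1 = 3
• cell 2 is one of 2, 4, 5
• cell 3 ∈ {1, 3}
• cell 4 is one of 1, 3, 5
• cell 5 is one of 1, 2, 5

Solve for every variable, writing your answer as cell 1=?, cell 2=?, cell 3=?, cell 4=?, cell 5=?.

cell 1=3, cell 2=4, cell 3=1, cell 4=5, cell 5=2

cell 1's domain is down to {3}, so cell 1 = 3. Strike 3 from cell 3, cell 4.
That leaves cell 3 = 1. Strike 1 from cell 4, cell 5.
That leaves cell 4 = 5. Eliminate 5 elsewhere: cell 2, cell 5.
cell 5 has just one choice, so cell 5 = 2. Eliminate 2 elsewhere: cell 2.
That leaves cell 2 = 4.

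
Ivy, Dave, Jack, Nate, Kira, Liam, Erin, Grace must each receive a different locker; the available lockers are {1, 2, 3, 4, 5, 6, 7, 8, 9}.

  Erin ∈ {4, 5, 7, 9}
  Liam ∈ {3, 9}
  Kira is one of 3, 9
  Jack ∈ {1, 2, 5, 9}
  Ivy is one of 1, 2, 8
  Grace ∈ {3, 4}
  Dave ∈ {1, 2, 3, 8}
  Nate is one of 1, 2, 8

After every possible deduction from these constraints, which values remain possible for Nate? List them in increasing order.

The 8 variables draw from only 8 values {1, 2, 3, 4, 5, 7, 8, 9}, so each is used; only Erin can be 7, hence Erin = 7.
The 7 still-open variables together cover exactly {1, 2, 3, 4, 5, 8, 9} — 7 values for 7 variables — and 4 appears only in Grace's list, so Grace = 4.
The 6 still-open variables together cover exactly {1, 2, 3, 5, 8, 9} — 6 values for 6 variables — and 5 appears only in Jack's list, so Jack = 5.
Kira and Liam between them cover only {3, 9} — a naked pair. Remove those values from Dave.
No further eliminations apply; Nate can still be any of 1, 2, 8.

1, 2, 8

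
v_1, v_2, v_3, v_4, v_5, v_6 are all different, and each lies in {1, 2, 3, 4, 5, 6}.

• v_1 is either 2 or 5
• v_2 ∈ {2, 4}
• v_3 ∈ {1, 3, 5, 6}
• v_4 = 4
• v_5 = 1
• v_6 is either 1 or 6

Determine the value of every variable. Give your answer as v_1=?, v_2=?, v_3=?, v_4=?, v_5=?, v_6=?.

v_1=5, v_2=2, v_3=3, v_4=4, v_5=1, v_6=6

v_4's domain is down to {4}, so v_4 = 4. Strike 4 from v_2.
That leaves v_5 = 1. Remove 1 from v_3, v_6.
v_6 must be 6 (only option left). Eliminate 6 elsewhere: v_3.
v_2 must be 2 (only option left). Strike 2 from v_1.
That leaves v_1 = 5. Remove 5 from v_3.
v_3 must be 3 (only option left).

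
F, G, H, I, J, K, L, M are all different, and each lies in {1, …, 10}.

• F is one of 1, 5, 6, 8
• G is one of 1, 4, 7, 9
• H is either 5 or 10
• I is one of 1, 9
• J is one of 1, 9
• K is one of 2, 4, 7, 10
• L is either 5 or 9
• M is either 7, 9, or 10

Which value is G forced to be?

I and J share exactly the 2 values {1, 9}; by pigeonhole those values go to them, so strike 1, 9 from F, G, L, M.
L has just one choice, so L = 5. Remove 5 from F, H.
H must be 10 (only option left). So K, M can't be 10.
M's domain is down to {7}, so M = 7. Remove 7 from G, K.
So G = 4.

4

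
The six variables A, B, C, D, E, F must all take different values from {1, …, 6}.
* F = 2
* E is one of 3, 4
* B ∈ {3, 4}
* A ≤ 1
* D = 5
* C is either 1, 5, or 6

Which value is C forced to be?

6

A has just one choice, so A = 1. So C can't be 1.
D's domain is down to {5}, so D = 5. So C can't be 5.
So C = 6.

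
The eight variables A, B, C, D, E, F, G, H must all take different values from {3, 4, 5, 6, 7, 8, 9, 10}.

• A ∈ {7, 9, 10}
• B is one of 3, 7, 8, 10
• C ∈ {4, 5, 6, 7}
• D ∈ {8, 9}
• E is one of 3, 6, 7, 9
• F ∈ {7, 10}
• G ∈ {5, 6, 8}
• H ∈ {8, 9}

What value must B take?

The 8 variables together cover exactly {3, 4, 5, 6, 7, 8, 9, 10} — 8 values for 8 variables — and 4 appears only in C's list, so C = 4.
The 7 still-open variables draw from only 7 values {3, 5, 6, 7, 8, 9, 10}, so each is used; only G can be 5, hence G = 5.
The 6 still-open variables draw from only 6 values {3, 6, 7, 8, 9, 10}, so each is used; only E can be 6, hence E = 6.
The 5 still-open variables together cover exactly {3, 7, 8, 9, 10} — 5 values for 5 variables — and 3 appears only in B's list, so B = 3.

3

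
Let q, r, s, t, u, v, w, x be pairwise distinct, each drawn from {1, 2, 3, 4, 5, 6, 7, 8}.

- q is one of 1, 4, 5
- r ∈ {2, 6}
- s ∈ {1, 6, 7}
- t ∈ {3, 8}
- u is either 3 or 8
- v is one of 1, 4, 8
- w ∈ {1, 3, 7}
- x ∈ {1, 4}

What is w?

The 8 variables draw from only 8 values {1, 2, 3, 4, 5, 6, 7, 8}, so each is used; only r can be 2, hence r = 2.
The 7 still-open variables draw from only 7 values {1, 3, 4, 5, 6, 7, 8}, so each is used; only q can be 5, hence q = 5.
Among the 6 still-open variables, 6 fits only s (and all 6 values in {1, 3, 4, 6, 7, 8} must be used), so s = 6.
The 5 still-open variables together cover exactly {1, 3, 4, 7, 8} — 5 values for 5 variables — and 7 appears only in w's list, so w = 7.

7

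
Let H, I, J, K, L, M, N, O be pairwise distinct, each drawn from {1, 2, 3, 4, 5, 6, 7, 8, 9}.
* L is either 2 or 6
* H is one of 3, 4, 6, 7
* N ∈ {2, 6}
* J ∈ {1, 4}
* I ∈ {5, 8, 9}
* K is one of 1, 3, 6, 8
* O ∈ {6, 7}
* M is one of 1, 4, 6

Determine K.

8

The 2 variables L and N are confined to {2, 6}, which locks those values in; drop them from H, K, M, O.
O must be 7 (only option left). Remove 7 from H.
J and M share exactly the 2 values {1, 4}; by pigeonhole those values go to them, so strike 1, 4 from H, K.
That leaves H = 3. Eliminate 3 elsewhere: K.
So K = 8.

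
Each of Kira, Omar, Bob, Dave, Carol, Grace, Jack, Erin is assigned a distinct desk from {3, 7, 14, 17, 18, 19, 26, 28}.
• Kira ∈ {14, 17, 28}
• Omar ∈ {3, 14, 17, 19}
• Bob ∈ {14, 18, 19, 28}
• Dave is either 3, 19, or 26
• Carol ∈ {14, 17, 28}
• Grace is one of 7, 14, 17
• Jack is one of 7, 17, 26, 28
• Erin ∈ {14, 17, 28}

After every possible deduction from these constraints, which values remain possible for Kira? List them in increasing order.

14, 17, 28

The 8 variables together cover exactly {3, 7, 14, 17, 18, 19, 26, 28} — 8 values for 8 variables — and 18 appears only in Bob's list, so Bob = 18.
The 3 variables Kira, Carol, Erin are confined to {14, 17, 28}, which locks those values in; drop them from Omar, Grace, Jack.
Grace must be 7 (only option left). So Jack can't be 7.
Jack's domain is down to {26}, so Jack = 26. Remove 26 from Dave.
No further eliminations apply; Kira can still be any of 14, 17, 28.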